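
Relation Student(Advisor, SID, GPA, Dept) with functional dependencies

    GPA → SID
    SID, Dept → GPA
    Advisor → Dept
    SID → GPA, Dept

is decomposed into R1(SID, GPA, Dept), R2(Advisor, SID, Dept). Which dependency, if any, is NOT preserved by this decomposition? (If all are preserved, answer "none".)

GPA → SID lies within R1.
SID, Dept → GPA lies within R1.
Advisor → Dept lies within R2.
SID → GPA, Dept lies within R1.
Every dependency is enforceable on the fragments, so the decomposition is dependency-preserving.

none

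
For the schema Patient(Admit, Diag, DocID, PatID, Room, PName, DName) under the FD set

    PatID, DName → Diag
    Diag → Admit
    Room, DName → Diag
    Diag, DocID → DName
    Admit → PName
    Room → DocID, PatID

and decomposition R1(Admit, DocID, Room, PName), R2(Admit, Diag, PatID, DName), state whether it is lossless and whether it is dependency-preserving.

Lossless test: (Admit)⁺ = {Admit, PName}, which is a superkey of neither fragment — lossy.
Dependency preservation: the restricted closure of {Room, DName} across the fragments never reaches {Diag}, so Room, DName → Diag cannot be enforced without a join — not preserved.

lossy and not dependency-preserving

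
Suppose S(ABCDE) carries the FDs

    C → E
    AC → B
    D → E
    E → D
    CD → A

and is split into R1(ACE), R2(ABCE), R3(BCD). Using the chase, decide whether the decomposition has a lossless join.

Yes

Chase test. Columns are ABCDE; row i has aⱼ where attribute j ∈ Ri, else bᵢⱼ.
Initial tableau (one row per fragment):
  row 1: a1 b12 a3 b14 a5
  row 2: a1 a2 a3 b24 a5
  row 3: b31 a2 a3 a4 b35
Rows 1 and 3 agree on C; apply C→E and equate their E entries.
Rows 1 and 2 agree on AC; apply AC→B and equate their B entries.
Rows 1 and 2 agree on E; apply E→D and equate their D entries.
Rows 1 and 3 agree on E; apply E→D and equate their D entries.
Rows 1 and 3 agree on CD; apply CD→A and equate their A entries.
Row 1 is now all distinguished symbols — the join is lossless.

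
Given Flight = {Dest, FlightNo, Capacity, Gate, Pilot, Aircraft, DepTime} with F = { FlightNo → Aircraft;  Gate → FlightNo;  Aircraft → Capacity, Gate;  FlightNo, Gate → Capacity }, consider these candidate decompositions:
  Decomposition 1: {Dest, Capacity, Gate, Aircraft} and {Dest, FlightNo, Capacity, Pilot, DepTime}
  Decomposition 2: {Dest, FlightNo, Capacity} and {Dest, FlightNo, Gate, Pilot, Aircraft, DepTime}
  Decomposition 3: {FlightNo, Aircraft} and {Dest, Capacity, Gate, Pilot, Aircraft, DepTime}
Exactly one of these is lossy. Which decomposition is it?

Decomposition 1

Decomposition 1: common = {Dest, Capacity}, closure = {Dest, Capacity} → lossy.
Decomposition 2: common = {Dest, FlightNo}, closure = {Dest, FlightNo, Capacity, Gate, Aircraft} → lossless.
Decomposition 3: common = {Aircraft}, closure = {FlightNo, Capacity, Gate, Aircraft} → lossless.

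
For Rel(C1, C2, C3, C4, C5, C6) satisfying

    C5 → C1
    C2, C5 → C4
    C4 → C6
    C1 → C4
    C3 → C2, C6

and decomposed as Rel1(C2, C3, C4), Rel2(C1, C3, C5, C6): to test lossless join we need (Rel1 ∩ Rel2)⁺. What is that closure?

C2, C3, C6

Rel1 ∩ Rel2 = {C3}.
C3 → C2, C6 applies, adding C2, C6
Closure: {C2, C3, C6}.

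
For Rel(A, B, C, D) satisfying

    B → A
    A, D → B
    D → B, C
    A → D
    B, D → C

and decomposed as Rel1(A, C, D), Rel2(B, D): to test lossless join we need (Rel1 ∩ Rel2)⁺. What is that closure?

A, B, C, D

Rel1 ∩ Rel2 = {D}.
D → B, C applies, adding B, C
B → A applies, adding A
Closure: {A, B, C, D}.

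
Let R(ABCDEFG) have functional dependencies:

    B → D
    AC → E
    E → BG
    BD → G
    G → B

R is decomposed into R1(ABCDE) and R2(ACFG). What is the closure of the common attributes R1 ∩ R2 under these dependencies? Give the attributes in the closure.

R1 ∩ R2 = {AC}.
AC → E applies, adding E
E → BG applies, adding BG
B → D applies, adding D
Closure: {ABCDEG}.

ABCDEG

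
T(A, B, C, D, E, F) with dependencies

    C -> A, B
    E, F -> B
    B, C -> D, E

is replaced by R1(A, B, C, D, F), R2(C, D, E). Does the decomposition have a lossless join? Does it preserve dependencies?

lossless but not dependency-preserving

Lossless test: (C, D)⁺ = {A, B, C, D, E}, which contains all of one fragment — lossless.
Dependency preservation: the restricted closure of {E, F} across the fragments never reaches {B}, so E, F → B cannot be enforced without a join — not preserved.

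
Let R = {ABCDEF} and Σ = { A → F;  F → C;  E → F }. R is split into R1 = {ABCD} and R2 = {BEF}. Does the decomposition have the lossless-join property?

Common attributes: R1 ∩ R2 = {B}.
No dependency enlarges {B}, so (B)⁺ = {B}.
The closure contains neither all of R1 = {ABCD} nor all of R2 = {BEF}, so the common attributes are not a superkey of either fragment. The join is lossy.

No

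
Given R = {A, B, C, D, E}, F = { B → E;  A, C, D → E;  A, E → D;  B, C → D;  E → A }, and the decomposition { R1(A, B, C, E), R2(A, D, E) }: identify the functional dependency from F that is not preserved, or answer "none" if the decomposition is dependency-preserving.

Check A, C, D → E: no single fragment contains all of {A, C, D, E}, and the restricted closure of {A, C, D} across the fragments never reaches {E}.
B → E is preserved.
A, E → D is preserved.
B, C → D is preserved.
E → A is preserved.

A, C, D → E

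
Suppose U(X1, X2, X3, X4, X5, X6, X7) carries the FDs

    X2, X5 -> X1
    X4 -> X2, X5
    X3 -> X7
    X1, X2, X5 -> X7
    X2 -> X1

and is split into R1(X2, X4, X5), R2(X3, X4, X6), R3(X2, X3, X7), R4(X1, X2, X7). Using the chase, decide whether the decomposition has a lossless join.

Chase test. Columns are X1, X2, X3, X4, X5, X6, X7; row i has aⱼ where attribute j ∈ Ri, else bᵢⱼ.
Initial tableau (one row per fragment):
  row 1: b11 a2 b13 a4 a5 b16 b17
  row 2: b21 b22 a3 a4 b25 a6 b27
  row 3: b31 a2 a3 b34 b35 b36 a7
  row 4: a1 a2 b43 b44 b45 b46 a7
Rows 1 and 2 agree on X4; apply X4→X2, X5 and equate their X2, X5 entries.
Rows 2 and 3 agree on X3; apply X3→X7 and equate their X7 entries.
Rows 1 and 2 agree on X2; apply X2→X1 and equate their X1 entries.
Rows 1 and 3 agree on X2; apply X2→X1 and equate their X1 entries.
Rows 1 and 4 agree on X2; apply X2→X1 and equate their X1 entries.
Rows 1 and 2 agree on X1, X2, X5; apply X1, X2, X5→X7 and equate their X7 entries.
Row 2 is now all distinguished symbols — the join is lossless.

Yes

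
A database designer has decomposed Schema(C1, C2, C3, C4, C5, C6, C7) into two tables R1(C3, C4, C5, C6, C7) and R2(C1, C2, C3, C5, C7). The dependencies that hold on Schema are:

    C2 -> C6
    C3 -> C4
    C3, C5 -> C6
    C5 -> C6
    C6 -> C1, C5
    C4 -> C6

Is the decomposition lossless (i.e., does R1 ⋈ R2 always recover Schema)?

Yes

Common attributes: R1 ∩ R2 = {C3, C5, C7}.
Closure of {C3, C5, C7}: C3 → C4 applies, adding C4; C3, C5 → C6 applies, adding C6; C6 → C1, C5 applies, adding C1. So (C3, C5, C7)⁺ = {C1, C3, C4, C5, C6, C7}.
This closure contains every attribute of R1, so R1 ∩ R2 → R1. The join is lossless.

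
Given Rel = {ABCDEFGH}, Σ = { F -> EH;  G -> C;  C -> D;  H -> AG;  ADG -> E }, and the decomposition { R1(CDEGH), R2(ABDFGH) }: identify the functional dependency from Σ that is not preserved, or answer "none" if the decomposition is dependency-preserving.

ADG -> E

Check ADG → E: no single fragment contains all of {ADEG}, and the restricted closure of {ADG} across the fragments never reaches {E}.
F → EH is preserved.
G → C is preserved.
C → D is preserved.
H → AG is preserved.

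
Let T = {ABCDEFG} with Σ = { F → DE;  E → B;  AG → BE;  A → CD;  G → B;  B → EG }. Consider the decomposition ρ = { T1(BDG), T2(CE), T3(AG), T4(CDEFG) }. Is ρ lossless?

Chase test. Columns are ABCDEFG; row i has aⱼ where attribute j ∈ Ti, else bᵢⱼ.
Initial tableau (one row per fragment):
  row 1: b11 a2 b13 a4 b15 b16 a7
  row 2: b21 b22 a3 b24 a5 b26 b27
  row 3: a1 b32 b33 b34 b35 b36 a7
  row 4: b41 b42 a3 a4 a5 a6 a7
Rows 2 and 4 agree on E; apply E→B and equate their B entries.
Rows 1 and 3 agree on G; apply G→B and equate their B entries.
Rows 1 and 4 agree on G; apply G→B and equate their B entries.
Rows 1 and 2 agree on B; apply B→EG and equate their EG entries.
Rows 1 and 3 agree on B; apply B→EG and equate their EG entries.
No row becomes fully distinguished — the join is lossy.

No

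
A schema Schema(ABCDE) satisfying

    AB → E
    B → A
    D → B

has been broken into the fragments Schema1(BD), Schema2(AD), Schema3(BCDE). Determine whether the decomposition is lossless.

Chase test. Columns are ABCDE; row i has aⱼ where attribute j ∈ Schemai, else bᵢⱼ.
Initial tableau (one row per fragment):
  row 1: b11 a2 b13 a4 b15
  row 2: a1 b22 b23 a4 b25
  row 3: b31 a2 a3 a4 a5
Rows 1 and 3 agree on B; apply B→A and equate their A entries.
Rows 1 and 2 agree on D; apply D→B and equate their B entries.
Rows 1 and 3 agree on AB; apply AB→E and equate their E entries.
Rows 1 and 2 agree on B; apply B→A and equate their A entries.
Rows 1 and 2 agree on AB; apply AB→E and equate their E entries.
Row 3 is now all distinguished symbols — the join is lossless.

Yes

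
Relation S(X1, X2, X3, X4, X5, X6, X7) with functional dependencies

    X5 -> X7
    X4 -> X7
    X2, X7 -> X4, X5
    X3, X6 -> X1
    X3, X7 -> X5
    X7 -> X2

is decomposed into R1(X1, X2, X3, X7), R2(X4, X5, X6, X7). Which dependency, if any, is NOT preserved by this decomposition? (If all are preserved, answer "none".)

Check X3, X6 → X1: no single fragment contains all of {X1, X3, X6}, and the restricted closure of {X3, X6} across the fragments never reaches {X1}.
X5 → X7 is preserved.
X4 → X7 is preserved.
X2, X7 → X4, X5 is preserved.
X3, X7 → X5 is preserved.
X7 → X2 is preserved.

X3, X6 -> X1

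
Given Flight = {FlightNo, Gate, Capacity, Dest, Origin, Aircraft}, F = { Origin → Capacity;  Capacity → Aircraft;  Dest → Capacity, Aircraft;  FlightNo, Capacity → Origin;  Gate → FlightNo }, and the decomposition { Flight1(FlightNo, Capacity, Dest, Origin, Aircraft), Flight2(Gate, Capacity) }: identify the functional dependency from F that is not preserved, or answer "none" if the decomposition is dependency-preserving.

Check Gate → FlightNo: no single fragment contains all of {FlightNo, Gate}, and the restricted closure of {Gate} across the fragments never reaches {FlightNo}.
Origin → Capacity is preserved.
Capacity → Aircraft is preserved.
Dest → Capacity, Aircraft is preserved.
FlightNo, Capacity → Origin is preserved.

Gate → FlightNo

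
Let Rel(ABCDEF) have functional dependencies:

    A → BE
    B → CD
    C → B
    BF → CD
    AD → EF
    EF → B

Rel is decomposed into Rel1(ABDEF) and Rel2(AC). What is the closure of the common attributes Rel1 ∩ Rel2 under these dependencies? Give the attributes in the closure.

Rel1 ∩ Rel2 = {A}.
A → BE applies, adding BE
B → CD applies, adding CD
AD → EF applies, adding F
Closure: {ABCDEF}.

ABCDEF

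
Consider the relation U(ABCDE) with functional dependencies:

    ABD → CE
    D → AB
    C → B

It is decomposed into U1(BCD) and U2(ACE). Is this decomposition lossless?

Common attributes: U1 ∩ U2 = {C}.
Closure of {C}: C → B applies, adding B. So (C)⁺ = {BC}.
The closure contains neither all of U1 = {BCD} nor all of U2 = {ACE}, so the common attributes are not a superkey of either fragment. The join is lossy.

No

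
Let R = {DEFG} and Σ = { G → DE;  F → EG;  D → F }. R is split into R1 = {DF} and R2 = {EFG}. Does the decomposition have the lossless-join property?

Yes

Common attributes: R1 ∩ R2 = {F}.
Closure of {F}: F → EG applies, adding EG; G → DE applies, adding D. So (F)⁺ = {DEFG}.
This closure contains every attribute of R1, so R1 ∩ R2 → R1. The join is lossless.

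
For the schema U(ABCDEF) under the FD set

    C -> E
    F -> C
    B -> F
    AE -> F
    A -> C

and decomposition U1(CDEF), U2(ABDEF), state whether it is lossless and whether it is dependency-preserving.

Lossless test: (DEF)⁺ = {CDEF}, which contains all of one fragment — lossless.
Dependency preservation: A → C is not contained in any single fragment, but the restricted closure of its left-hand side across the fragments still reaches the right-hand side; the remaining FDs each lie inside some fragment. All dependencies are preserved.

lossless and dependency-preserving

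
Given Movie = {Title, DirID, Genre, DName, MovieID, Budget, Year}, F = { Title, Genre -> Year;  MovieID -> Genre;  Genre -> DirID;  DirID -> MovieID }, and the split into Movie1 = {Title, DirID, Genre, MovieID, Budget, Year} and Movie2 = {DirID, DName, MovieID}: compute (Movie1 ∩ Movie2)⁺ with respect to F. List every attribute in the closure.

DirID, Genre, MovieID

Movie1 ∩ Movie2 = {DirID, MovieID}.
MovieID → Genre applies, adding Genre
Closure: {DirID, Genre, MovieID}.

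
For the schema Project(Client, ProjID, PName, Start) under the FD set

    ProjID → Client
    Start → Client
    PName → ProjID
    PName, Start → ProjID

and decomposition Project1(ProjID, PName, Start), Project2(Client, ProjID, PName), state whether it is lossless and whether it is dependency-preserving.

lossless but not dependency-preserving

Lossless test: (ProjID, PName)⁺ = {Client, ProjID, PName}, which contains all of one fragment — lossless.
Dependency preservation: the restricted closure of {Start} across the fragments never reaches {Client}, so Start → Client cannot be enforced without a join — not preserved.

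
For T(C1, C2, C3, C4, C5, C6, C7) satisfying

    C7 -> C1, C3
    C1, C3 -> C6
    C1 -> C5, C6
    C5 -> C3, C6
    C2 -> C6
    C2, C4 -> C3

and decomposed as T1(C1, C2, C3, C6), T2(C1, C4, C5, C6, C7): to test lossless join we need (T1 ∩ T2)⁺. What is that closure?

T1 ∩ T2 = {C1, C6}.
C1 → C5, C6 applies, adding C5
C5 → C3, C6 applies, adding C3
Closure: {C1, C3, C5, C6}.

C1, C3, C5, C6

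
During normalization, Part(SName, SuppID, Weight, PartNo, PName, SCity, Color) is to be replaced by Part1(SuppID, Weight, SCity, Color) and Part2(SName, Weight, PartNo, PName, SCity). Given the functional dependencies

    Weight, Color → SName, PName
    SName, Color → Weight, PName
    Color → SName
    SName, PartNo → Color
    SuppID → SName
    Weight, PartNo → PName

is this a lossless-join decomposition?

No

Common attributes: Part1 ∩ Part2 = {Weight, SCity}.
No dependency enlarges {Weight, SCity}, so (Weight, SCity)⁺ = {Weight, SCity}.
The closure contains neither all of Part1 = {SuppID, Weight, SCity, Color} nor all of Part2 = {SName, Weight, PartNo, PName, SCity}, so the common attributes are not a superkey of either fragment. The join is lossy.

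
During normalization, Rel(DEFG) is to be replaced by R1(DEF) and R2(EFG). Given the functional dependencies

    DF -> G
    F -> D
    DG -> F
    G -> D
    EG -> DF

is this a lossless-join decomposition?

Common attributes: R1 ∩ R2 = {EF}.
Closure of {EF}: F → D applies, adding D; DF → G applies, adding G. So (EF)⁺ = {DEFG}.
This closure contains every attribute of R1, so R1 ∩ R2 → R1. The join is lossless.

Yes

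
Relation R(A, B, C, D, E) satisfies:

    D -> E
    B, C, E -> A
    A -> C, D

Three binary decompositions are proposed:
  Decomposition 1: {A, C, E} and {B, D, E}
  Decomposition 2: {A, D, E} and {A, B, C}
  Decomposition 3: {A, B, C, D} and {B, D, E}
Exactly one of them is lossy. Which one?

Decomposition 1: common = {E}, closure = {E} → lossy.
Decomposition 2: common = {A}, closure = {A, C, D, E} → lossless.
Decomposition 3: common = {B, D}, closure = {B, D, E} → lossless.

Decomposition 1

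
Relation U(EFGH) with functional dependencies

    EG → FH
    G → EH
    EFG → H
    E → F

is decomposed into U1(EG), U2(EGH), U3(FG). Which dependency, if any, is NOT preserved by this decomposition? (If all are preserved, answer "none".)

Check E → F: no single fragment contains all of {EF}, and the restricted closure of {E} across the fragments never reaches {F}.
EG → FH is preserved.
G → EH is preserved.
EFG → H is preserved.

E → F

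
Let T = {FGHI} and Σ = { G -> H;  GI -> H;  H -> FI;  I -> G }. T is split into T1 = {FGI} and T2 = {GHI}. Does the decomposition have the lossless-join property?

Common attributes: T1 ∩ T2 = {GI}.
Closure of {GI}: G → H applies, adding H; H → FI applies, adding F. So (GI)⁺ = {FGHI}.
This closure contains every attribute of T1, so T1 ∩ T2 → T1. The join is lossless.

Yes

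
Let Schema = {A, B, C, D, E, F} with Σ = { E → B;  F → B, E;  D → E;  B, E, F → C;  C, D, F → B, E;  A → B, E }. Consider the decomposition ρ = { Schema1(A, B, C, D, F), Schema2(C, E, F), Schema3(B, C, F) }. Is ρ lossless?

Chase test. Columns are A, B, C, D, E, F; row i has aⱼ where attribute j ∈ Schemai, else bᵢⱼ.
Initial tableau (one row per fragment):
  row 1: a1 a2 a3 a4 b15 a6
  row 2: b21 b22 a3 b24 a5 a6
  row 3: b31 a2 a3 b34 b35 a6
Rows 1 and 2 agree on F; apply F→B, E and equate their B, E entries.
Rows 1 and 3 agree on F; apply F→B, E and equate their B, E entries.
Row 1 is now all distinguished symbols — the join is lossless.

Yes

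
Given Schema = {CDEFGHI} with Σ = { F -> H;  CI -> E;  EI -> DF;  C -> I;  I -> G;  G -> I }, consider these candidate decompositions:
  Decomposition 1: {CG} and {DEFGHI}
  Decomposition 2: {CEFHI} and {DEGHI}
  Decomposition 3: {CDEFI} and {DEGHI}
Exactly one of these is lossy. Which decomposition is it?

Decomposition 1: common = {G}, closure = {GI} → lossy.
Decomposition 2: common = {EHI}, closure = {DEFGHI} → lossless.
Decomposition 3: common = {DEI}, closure = {DEFGHI} → lossless.

Decomposition 1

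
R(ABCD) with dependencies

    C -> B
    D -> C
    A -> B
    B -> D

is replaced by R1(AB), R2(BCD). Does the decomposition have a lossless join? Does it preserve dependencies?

Lossless test: (B)⁺ = {BCD}, which contains all of one fragment — lossless.
Dependency preservation: every FD's attributes lie within a single fragment, so each can be enforced locally — preserved.

lossless and dependency-preserving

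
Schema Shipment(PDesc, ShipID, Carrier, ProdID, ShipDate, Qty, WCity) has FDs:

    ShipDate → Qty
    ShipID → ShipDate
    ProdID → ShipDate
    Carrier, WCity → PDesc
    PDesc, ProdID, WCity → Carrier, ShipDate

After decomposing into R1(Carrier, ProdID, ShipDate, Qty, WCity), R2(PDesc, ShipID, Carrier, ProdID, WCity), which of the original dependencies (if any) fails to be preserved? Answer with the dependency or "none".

Check ShipID → ShipDate: no single fragment contains all of {ShipID, ShipDate}, and the restricted closure of {ShipID} across the fragments never reaches {ShipDate}.
ShipDate → Qty is preserved.
ProdID → ShipDate is preserved.
Carrier, WCity → PDesc is preserved.
PDesc, ProdID, WCity → Carrier, ShipDate is preserved.

ShipID → ShipDate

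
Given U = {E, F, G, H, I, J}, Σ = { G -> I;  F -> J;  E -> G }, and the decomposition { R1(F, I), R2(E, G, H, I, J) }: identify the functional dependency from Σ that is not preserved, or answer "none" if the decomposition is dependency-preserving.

F -> J

Check F → J: no single fragment contains all of {F, J}, and the restricted closure of {F} across the fragments never reaches {J}.
G → I is preserved.
E → G is preserved.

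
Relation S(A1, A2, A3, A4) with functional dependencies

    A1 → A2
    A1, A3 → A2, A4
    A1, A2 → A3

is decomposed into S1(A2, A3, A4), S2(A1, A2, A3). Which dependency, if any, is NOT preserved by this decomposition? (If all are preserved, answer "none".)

A1, A3 → A2, A4

Check A1, A3 → A2, A4: no single fragment contains all of {A1, A2, A3, A4}, and the restricted closure of {A1, A3} across the fragments never reaches {A2, A4}.
A1 → A2 is preserved.
A1, A2 → A3 is preserved.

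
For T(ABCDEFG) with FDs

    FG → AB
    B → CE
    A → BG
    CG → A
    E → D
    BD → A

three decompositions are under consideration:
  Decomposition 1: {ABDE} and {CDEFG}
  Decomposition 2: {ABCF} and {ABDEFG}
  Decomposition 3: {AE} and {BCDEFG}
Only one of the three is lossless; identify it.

Decomposition 1: common = {DE}, closure = {DE} → lossy.
Decomposition 2: common = {ABF}, closure = {ABCDEFG} → lossless.
Decomposition 3: common = {E}, closure = {DE} → lossy.

Decomposition 2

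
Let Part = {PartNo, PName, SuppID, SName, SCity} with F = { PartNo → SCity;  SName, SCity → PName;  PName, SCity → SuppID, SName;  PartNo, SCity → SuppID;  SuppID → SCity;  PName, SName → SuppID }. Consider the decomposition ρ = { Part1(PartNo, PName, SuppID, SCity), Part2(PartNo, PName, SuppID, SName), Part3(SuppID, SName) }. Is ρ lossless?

Chase test. Columns are PartNo, PName, SuppID, SName, SCity; row i has aⱼ where attribute j ∈ Parti, else bᵢⱼ.
Initial tableau (one row per fragment):
  row 1: a1 a2 a3 b14 a5
  row 2: a1 a2 a3 a4 b25
  row 3: b31 b32 a3 a4 b35
Rows 1 and 2 agree on PartNo; apply PartNo→SCity and equate their SCity entries.
Rows 1 and 2 agree on PName, SCity; apply PName, SCity→SuppID, SName and equate their SuppID, SName entries.
Rows 1 and 3 agree on SuppID; apply SuppID→SCity and equate their SCity entries.
Rows 1 and 3 agree on SName, SCity; apply SName, SCity→PName and equate their PName entries.
Row 1 is now all distinguished symbols — the join is lossless.

Yes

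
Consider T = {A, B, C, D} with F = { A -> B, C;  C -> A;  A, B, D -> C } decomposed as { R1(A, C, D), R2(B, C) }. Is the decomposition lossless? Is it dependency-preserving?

lossless and dependency-preserving

Lossless test: (C)⁺ = {A, B, C}, which contains all of one fragment — lossless.
Dependency preservation: A → B, C; A, B, D → C are not contained in any single fragment, but the restricted closure of each left-hand side across the fragments still reaches the right-hand side; the remaining FDs each lie inside some fragment. All dependencies are preserved.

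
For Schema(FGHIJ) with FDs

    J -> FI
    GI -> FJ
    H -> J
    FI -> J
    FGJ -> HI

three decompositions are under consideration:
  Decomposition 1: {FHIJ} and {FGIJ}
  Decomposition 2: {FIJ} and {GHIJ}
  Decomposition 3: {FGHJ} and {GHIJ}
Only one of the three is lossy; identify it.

Decomposition 1

Decomposition 1: common = {FIJ}, closure = {FIJ} → lossy.
Decomposition 2: common = {IJ}, closure = {FIJ} → lossless.
Decomposition 3: common = {GHJ}, closure = {FGHIJ} → lossless.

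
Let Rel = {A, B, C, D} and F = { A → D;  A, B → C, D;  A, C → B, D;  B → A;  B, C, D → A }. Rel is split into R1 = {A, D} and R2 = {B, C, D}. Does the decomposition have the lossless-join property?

Common attributes: R1 ∩ R2 = {D}.
No dependency enlarges {D}, so (D)⁺ = {D}.
The closure contains neither all of R1 = {A, D} nor all of R2 = {B, C, D}, so the common attributes are not a superkey of either fragment. The join is lossy.

No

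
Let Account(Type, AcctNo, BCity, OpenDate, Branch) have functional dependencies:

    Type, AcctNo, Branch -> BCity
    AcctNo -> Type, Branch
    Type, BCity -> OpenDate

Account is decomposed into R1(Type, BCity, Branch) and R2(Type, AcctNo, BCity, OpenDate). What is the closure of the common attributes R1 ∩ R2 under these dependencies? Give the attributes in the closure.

Type, BCity, OpenDate

R1 ∩ R2 = {Type, BCity}.
Type, BCity → OpenDate applies, adding OpenDate
Closure: {Type, BCity, OpenDate}.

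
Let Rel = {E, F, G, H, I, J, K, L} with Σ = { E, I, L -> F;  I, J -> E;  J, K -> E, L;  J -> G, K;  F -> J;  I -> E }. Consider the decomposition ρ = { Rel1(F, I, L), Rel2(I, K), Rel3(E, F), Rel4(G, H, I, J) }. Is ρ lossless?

Chase test. Columns are E, F, G, H, I, J, K, L; row i has aⱼ where attribute j ∈ Reli, else bᵢⱼ.
Initial tableau (one row per fragment):
  row 1: b11 a2 b13 b14 a5 b16 b17 a8
  row 2: b21 b22 b23 b24 a5 b26 a7 b28
  row 3: a1 a2 b33 b34 b35 b36 b37 b38
  row 4: b41 b42 a3 a4 a5 a6 b47 b48
Rows 1 and 3 agree on F; apply F→J and equate their J entries.
Rows 1 and 2 agree on I; apply I→E and equate their E entries.
Rows 1 and 4 agree on I; apply I→E and equate their E entries.
Rows 1 and 3 agree on J; apply J→G, K and equate their G, K entries.
Rows 1 and 3 agree on J, K; apply J, K→E, L and equate their E, L entries.
No row becomes fully distinguished — the join is lossy.

No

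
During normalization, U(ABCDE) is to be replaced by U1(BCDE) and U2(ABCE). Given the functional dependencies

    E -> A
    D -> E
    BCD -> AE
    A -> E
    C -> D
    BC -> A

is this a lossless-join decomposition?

Yes

Common attributes: U1 ∩ U2 = {BCE}.
Closure of {BCE}: E → A applies, adding A; C → D applies, adding D. So (BCE)⁺ = {ABCDE}.
This closure contains every attribute of U1, so U1 ∩ U2 → U1. The join is lossless.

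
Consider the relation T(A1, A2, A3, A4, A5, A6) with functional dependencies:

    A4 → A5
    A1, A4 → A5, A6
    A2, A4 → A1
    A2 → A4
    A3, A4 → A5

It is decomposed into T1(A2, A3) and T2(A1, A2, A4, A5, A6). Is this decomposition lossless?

Yes

Common attributes: T1 ∩ T2 = {A2}.
Closure of {A2}: A2 → A4 applies, adding A4; A4 → A5 applies, adding A5; A2, A4 → A1 applies, adding A1; A1, A4 → A5, A6 applies, adding A6. So (A2)⁺ = {A1, A2, A4, A5, A6}.
This closure contains every attribute of T2, so T1 ∩ T2 → T2. The join is lossless.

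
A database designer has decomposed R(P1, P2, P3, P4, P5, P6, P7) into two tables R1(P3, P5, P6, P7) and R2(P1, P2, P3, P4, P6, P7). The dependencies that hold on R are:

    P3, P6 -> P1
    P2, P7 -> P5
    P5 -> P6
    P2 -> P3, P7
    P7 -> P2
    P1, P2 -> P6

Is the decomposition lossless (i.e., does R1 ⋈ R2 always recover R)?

Yes

Common attributes: R1 ∩ R2 = {P3, P6, P7}.
Closure of {P3, P6, P7}: P3, P6 → P1 applies, adding P1; P7 → P2 applies, adding P2; P2, P7 → P5 applies, adding P5. So (P3, P6, P7)⁺ = {P1, P2, P3, P5, P6, P7}.
This closure contains every attribute of R1, so R1 ∩ R2 → R1. The join is lossless.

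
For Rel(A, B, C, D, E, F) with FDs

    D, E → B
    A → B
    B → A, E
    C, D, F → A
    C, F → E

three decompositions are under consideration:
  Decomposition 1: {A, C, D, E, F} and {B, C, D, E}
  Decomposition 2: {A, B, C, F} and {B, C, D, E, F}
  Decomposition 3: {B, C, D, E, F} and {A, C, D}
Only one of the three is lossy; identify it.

Decomposition 1: common = {C, D, E}, closure = {A, B, C, D, E} → lossless.
Decomposition 2: common = {B, C, F}, closure = {A, B, C, E, F} → lossless.
Decomposition 3: common = {C, D}, closure = {C, D} → lossy.

Decomposition 3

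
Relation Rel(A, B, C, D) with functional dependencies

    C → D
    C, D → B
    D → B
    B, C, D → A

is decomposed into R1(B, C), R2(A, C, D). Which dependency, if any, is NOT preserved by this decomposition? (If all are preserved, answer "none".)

Check D → B: no single fragment contains all of {B, D}, and the restricted closure of {D} across the fragments never reaches {B}.
C → D is preserved.
C, D → B is preserved.
B, C, D → A is preserved.

D → B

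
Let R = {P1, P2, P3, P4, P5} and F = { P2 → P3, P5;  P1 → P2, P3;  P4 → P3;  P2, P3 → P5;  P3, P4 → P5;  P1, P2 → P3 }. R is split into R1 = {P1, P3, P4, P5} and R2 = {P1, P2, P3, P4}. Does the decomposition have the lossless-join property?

Common attributes: R1 ∩ R2 = {P1, P3, P4}.
Closure of {P1, P3, P4}: P1 → P2, P3 applies, adding P2; P2, P3 → P5 applies, adding P5. So (P1, P3, P4)⁺ = {P1, P2, P3, P4, P5}.
This closure contains every attribute of R1, so R1 ∩ R2 → R1. The join is lossless.

Yes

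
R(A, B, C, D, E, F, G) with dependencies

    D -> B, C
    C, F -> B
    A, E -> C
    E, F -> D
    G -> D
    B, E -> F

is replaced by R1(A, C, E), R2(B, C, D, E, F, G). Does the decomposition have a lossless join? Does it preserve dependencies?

Lossless test: (C, E)⁺ = {C, E}, which is a superkey of neither fragment — lossy.
Dependency preservation: every FD's attributes lie within a single fragment, so each can be enforced locally — preserved.

lossy but dependency-preserving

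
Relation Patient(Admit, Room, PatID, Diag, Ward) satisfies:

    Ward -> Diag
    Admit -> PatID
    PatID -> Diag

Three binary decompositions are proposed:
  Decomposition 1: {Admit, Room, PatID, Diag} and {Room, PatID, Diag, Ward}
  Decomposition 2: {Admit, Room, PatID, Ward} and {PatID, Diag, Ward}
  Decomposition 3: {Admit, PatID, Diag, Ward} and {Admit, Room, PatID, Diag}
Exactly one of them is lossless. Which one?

Decomposition 2

Decomposition 1: common = {Room, PatID, Diag}, closure = {Room, PatID, Diag} → lossy.
Decomposition 2: common = {PatID, Ward}, closure = {PatID, Diag, Ward} → lossless.
Decomposition 3: common = {Admit, PatID, Diag}, closure = {Admit, PatID, Diag} → lossy.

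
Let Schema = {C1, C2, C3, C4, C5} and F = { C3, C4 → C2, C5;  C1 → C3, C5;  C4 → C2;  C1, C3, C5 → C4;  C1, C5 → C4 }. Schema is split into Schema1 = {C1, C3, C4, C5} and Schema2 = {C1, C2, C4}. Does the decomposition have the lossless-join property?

Yes

Common attributes: Schema1 ∩ Schema2 = {C1, C4}.
Closure of {C1, C4}: C1 → C3, C5 applies, adding C3, C5; C4 → C2 applies, adding C2. So (C1, C4)⁺ = {C1, C2, C3, C4, C5}.
This closure contains every attribute of Schema1, so Schema1 ∩ Schema2 → Schema1. The join is lossless.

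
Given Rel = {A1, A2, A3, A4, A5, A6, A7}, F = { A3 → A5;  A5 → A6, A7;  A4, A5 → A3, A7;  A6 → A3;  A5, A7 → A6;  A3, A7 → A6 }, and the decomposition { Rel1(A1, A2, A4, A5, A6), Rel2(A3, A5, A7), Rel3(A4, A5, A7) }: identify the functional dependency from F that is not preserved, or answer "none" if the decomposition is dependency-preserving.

A3 → A5 lies within Rel2.
A5 → A6, A7: restricted closure across fragments reaches A6, A7.
A4, A5 → A3, A7: restricted closure across fragments reaches A3, A7.
A6 → A3: restricted closure across fragments reaches A3.
A5, A7 → A6: restricted closure across fragments reaches A6.
A3, A7 → A6: restricted closure across fragments reaches A6.
Every dependency is enforceable on the fragments, so the decomposition is dependency-preserving.

none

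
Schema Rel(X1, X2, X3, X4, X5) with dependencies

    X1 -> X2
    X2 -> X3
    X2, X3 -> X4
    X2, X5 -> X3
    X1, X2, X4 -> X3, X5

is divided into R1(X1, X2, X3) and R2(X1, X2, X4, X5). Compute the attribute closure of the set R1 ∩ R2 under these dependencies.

X1, X2, X3, X4, X5

R1 ∩ R2 = {X1, X2}.
X2 → X3 applies, adding X3
X2, X3 → X4 applies, adding X4
X1, X2, X4 → X3, X5 applies, adding X5
Closure: {X1, X2, X3, X4, X5}.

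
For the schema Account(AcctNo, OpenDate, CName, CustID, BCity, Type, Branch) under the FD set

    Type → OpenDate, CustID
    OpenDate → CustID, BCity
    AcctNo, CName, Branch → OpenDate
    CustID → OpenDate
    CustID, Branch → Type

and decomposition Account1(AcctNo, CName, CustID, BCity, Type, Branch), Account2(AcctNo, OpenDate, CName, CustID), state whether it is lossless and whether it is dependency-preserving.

Lossless test: (AcctNo, CName, CustID)⁺ = {AcctNo, OpenDate, CName, CustID, BCity}, which contains all of one fragment — lossless.
Dependency preservation: Type → OpenDate, CustID; OpenDate → CustID, BCity; AcctNo, CName, Branch → OpenDate are not contained in any single fragment, but the restricted closure of each left-hand side across the fragments still reaches the right-hand side; the remaining FDs each lie inside some fragment. All dependencies are preserved.

lossless and dependency-preserving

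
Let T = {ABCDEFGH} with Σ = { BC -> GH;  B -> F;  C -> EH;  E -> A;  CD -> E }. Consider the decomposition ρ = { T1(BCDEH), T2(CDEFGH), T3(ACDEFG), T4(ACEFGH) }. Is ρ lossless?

No

Chase test. Columns are ABCDEFGH; row i has aⱼ where attribute j ∈ Ti, else bᵢⱼ.
Initial tableau (one row per fragment):
  row 1: b11 a2 a3 a4 a5 b16 b17 a8
  row 2: b21 b22 a3 a4 a5 a6 a7 a8
  row 3: a1 b32 a3 a4 a5 a6 a7 b38
  row 4: a1 b42 a3 b44 a5 a6 a7 a8
Rows 1 and 3 agree on C; apply C→EH and equate their EH entries.
Rows 1 and 2 agree on E; apply E→A and equate their A entries.
Rows 1 and 3 agree on E; apply E→A and equate their A entries.
No row becomes fully distinguished — the join is lossy.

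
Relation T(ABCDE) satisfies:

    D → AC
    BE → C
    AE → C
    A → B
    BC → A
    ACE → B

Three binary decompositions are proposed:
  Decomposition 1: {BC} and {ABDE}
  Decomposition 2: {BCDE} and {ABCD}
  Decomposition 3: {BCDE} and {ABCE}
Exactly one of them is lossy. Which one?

Decomposition 1: common = {B}, closure = {B} → lossy.
Decomposition 2: common = {BCD}, closure = {ABCD} → lossless.
Decomposition 3: common = {BCE}, closure = {ABCE} → lossless.

Decomposition 1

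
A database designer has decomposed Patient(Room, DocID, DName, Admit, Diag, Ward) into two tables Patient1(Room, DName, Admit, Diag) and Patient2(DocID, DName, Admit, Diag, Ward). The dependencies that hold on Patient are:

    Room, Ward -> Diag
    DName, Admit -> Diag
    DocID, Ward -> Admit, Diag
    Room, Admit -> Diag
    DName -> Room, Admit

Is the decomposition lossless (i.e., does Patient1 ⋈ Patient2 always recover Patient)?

Common attributes: Patient1 ∩ Patient2 = {DName, Admit, Diag}.
Closure of {DName, Admit, Diag}: DName → Room, Admit applies, adding Room. So (DName, Admit, Diag)⁺ = {Room, DName, Admit, Diag}.
This closure contains every attribute of Patient1, so Patient1 ∩ Patient2 → Patient1. The join is lossless.

Yes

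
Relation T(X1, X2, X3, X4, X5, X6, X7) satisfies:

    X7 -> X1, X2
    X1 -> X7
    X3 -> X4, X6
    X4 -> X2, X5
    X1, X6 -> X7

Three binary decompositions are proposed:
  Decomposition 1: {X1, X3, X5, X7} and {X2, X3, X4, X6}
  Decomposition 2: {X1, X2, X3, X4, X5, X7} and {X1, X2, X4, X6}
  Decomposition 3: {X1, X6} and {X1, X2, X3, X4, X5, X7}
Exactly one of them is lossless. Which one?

Decomposition 1

Decomposition 1: common = {X3}, closure = {X2, X3, X4, X5, X6} → lossless.
Decomposition 2: common = {X1, X2, X4}, closure = {X1, X2, X4, X5, X7} → lossy.
Decomposition 3: common = {X1}, closure = {X1, X2, X7} → lossy.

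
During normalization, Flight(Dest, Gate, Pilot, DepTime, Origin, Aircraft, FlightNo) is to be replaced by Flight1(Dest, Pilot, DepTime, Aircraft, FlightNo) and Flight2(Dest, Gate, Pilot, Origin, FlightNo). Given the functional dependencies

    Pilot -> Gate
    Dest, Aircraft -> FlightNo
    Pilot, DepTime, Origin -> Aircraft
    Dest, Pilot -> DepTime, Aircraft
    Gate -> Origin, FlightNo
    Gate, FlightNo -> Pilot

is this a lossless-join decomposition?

Common attributes: Flight1 ∩ Flight2 = {Dest, Pilot, FlightNo}.
Closure of {Dest, Pilot, FlightNo}: Pilot → Gate applies, adding Gate; Dest, Pilot → DepTime, Aircraft applies, adding DepTime, Aircraft; Gate → Origin, FlightNo applies, adding Origin. So (Dest, Pilot, FlightNo)⁺ = {Dest, Gate, Pilot, DepTime, Origin, Aircraft, FlightNo}.
This closure contains every attribute of Flight1, so Flight1 ∩ Flight2 → Flight1. The join is lossless.

Yes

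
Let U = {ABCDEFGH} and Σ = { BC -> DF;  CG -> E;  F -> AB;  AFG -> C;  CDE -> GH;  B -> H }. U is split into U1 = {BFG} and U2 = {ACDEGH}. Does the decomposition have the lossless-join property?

Common attributes: U1 ∩ U2 = {G}.
No dependency enlarges {G}, so (G)⁺ = {G}.
The closure contains neither all of U1 = {BFG} nor all of U2 = {ACDEGH}, so the common attributes are not a superkey of either fragment. The join is lossy.

No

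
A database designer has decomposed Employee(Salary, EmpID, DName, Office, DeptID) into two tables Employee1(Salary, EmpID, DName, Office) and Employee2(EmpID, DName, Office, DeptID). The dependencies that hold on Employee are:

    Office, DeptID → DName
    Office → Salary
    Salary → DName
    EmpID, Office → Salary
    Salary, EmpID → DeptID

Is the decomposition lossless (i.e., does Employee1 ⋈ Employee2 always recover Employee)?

Yes

Common attributes: Employee1 ∩ Employee2 = {EmpID, DName, Office}.
Closure of {EmpID, DName, Office}: Office → Salary applies, adding Salary; Salary, EmpID → DeptID applies, adding DeptID. So (EmpID, DName, Office)⁺ = {Salary, EmpID, DName, Office, DeptID}.
This closure contains every attribute of Employee1, so Employee1 ∩ Employee2 → Employee1. The join is lossless.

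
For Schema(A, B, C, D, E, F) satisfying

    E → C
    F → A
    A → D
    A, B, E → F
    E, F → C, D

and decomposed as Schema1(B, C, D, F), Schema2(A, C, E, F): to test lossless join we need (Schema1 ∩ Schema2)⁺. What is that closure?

Schema1 ∩ Schema2 = {C, F}.
F → A applies, adding A
A → D applies, adding D
Closure: {A, C, D, F}.

A, C, D, F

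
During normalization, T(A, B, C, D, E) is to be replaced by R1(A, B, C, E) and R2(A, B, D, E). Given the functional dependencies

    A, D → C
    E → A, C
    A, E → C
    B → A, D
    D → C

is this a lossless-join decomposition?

Yes

Common attributes: R1 ∩ R2 = {A, B, E}.
Closure of {A, B, E}: E → A, C applies, adding C; B → A, D applies, adding D. So (A, B, E)⁺ = {A, B, C, D, E}.
This closure contains every attribute of R1, so R1 ∩ R2 → R1. The join is lossless.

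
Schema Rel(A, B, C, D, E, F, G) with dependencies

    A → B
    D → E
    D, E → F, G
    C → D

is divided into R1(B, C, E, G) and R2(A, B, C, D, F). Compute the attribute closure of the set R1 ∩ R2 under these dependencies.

B, C, D, E, F, G

R1 ∩ R2 = {B, C}.
C → D applies, adding D
D → E applies, adding E
D, E → F, G applies, adding F, G
Closure: {B, C, D, E, F, G}.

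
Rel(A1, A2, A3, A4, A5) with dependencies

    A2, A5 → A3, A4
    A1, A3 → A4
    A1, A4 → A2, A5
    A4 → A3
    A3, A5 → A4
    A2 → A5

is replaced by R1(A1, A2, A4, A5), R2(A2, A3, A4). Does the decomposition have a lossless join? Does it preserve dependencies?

Lossless test: (A2, A4)⁺ = {A2, A3, A4, A5}, which contains all of one fragment — lossless.
Dependency preservation: the restricted closure of {A1, A3} across the fragments never reaches {A4}, so A1, A3 → A4 cannot be enforced without a join — not preserved.

lossless but not dependency-preserving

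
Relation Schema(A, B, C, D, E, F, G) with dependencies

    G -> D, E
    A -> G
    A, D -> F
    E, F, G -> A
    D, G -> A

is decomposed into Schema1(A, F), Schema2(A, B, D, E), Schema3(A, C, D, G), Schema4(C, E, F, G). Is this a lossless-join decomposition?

Chase test. Columns are A, B, C, D, E, F, G; row i has aⱼ where attribute j ∈ Schemai, else bᵢⱼ.
Initial tableau (one row per fragment):
  row 1: a1 b12 b13 b14 b15 a6 b17
  row 2: a1 a2 b23 a4 a5 b26 b27
  row 3: a1 b32 a3 a4 b35 b36 a7
  row 4: b41 b42 a3 b44 a5 a6 a7
Rows 3 and 4 agree on G; apply G→D, E and equate their D, E entries.
Rows 1 and 2 agree on A; apply A→G and equate their G entries.
Rows 1 and 3 agree on A; apply A→G and equate their G entries.
Rows 2 and 3 agree on A, D; apply A, D→F and equate their F entries.
Rows 2 and 4 agree on D, G; apply D, G→A and equate their A entries.
Rows 1 and 2 agree on G; apply G→D, E and equate their D, E entries.
Rows 1 and 2 agree on A, D; apply A, D→F and equate their F entries.
No row becomes fully distinguished — the join is lossy.

No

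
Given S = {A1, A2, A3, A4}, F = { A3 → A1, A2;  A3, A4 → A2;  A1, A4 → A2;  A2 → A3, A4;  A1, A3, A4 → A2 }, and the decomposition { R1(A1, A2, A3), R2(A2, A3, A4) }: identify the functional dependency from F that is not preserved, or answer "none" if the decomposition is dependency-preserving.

Check A1, A4 → A2: no single fragment contains all of {A1, A2, A4}, and the restricted closure of {A1, A4} across the fragments never reaches {A2}.
A3 → A1, A2 is preserved.
A3, A4 → A2 is preserved.
A2 → A3, A4 is preserved.
A1, A3, A4 → A2 is preserved.

A1, A4 → A2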